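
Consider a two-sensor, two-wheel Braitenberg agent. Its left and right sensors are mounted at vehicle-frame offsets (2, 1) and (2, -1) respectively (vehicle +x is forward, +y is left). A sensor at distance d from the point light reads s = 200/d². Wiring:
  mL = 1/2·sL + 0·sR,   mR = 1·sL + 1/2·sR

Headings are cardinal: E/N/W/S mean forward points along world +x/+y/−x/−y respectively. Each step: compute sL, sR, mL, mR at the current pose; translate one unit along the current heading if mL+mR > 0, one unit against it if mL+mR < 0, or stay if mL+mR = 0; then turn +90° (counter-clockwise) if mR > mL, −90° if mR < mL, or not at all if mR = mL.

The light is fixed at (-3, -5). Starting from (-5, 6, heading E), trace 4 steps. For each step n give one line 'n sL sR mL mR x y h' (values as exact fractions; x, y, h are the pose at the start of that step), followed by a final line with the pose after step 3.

n=0: pose=(-5,6,E); sL=25/18, sR=2; mL=25/36, mR=43/18; mL+mR=37/12 → advance +1; mR−mL=61/36 → turn +1·90°
n=1: pose=(-4,6,N); sL=200/173, sR=200/169; mL=100/173, mR=51100/29237; mL+mR=68000/29237 → advance +1; mR−mL=34200/29237 → turn +1·90°
n=2: pose=(-4,7,W); sL=20/13, sR=100/89; mL=10/13, mR=2430/1157; mL+mR=3320/1157 → advance +1; mR−mL=1540/1157 → turn +1·90°
n=3: pose=(-5,7,S); sL=200/101, sR=200/109; mL=100/101, mR=31900/11009; mL+mR=42800/11009 → advance +1; mR−mL=21000/11009 → turn +1·90°

0 25/18 2 25/36 43/18 -5 6 E
1 200/173 200/169 100/173 51100/29237 -4 6 N
2 20/13 100/89 10/13 2430/1157 -4 7 W
3 200/101 200/109 100/101 31900/11009 -5 7 S
final -5 6 E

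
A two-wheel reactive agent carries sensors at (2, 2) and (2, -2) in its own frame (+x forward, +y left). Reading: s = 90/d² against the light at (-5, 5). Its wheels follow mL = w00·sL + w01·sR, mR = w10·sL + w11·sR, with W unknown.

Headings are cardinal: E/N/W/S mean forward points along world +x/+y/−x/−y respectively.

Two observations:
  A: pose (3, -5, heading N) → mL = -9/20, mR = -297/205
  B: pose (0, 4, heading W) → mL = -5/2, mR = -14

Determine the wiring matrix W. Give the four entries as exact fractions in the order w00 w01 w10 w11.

-1/2 0 -1 -1

obs A: pose=(3,-5,N) → sL=9/10, sR=45/82, mL=-9/20, mR=-297/205
obs B: pose=(0,4,W) → sL=5, sR=9, mL=-5/2, mR=-14
sensor matrix S = [[9/10, 45/82], [5, 9]]; det S = 1098/205
solve [mL_A; mL_B] = S·[w00; w01] and [mR_A; mR_B] = S·[w10; w11]:
  w00 = -1/2, w01 = 0, w10 = -1, w11 = -1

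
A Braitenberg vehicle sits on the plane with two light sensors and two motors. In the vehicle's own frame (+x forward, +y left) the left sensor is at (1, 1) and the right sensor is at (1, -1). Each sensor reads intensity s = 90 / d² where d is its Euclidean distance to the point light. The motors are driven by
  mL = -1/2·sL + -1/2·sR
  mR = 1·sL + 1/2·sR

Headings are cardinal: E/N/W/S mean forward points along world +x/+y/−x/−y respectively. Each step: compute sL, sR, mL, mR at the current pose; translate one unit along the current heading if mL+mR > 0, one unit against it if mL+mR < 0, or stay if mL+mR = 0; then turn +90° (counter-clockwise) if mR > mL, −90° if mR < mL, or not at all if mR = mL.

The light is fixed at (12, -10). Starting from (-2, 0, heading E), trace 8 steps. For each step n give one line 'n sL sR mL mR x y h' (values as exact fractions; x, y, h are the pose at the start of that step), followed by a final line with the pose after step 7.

0 9/29 9/25 -243/725 711/1450 -2 0 E
1 90/317 18/53 -5238/16801 7623/16801 -1 0 N
2 45/148 9/34 -1431/5032 549/1258 -1 1 W
3 90/269 18/65 -5346/17485 8271/17485 -2 1 S
4 9/29 9/25 -243/725 711/1450 -2 0 E
5 90/317 18/53 -5238/16801 7623/16801 -1 0 N
6 45/148 9/34 -1431/5032 549/1258 -1 1 W
7 90/269 18/65 -5346/17485 8271/17485 -2 1 S
final -2 0 E

n=0: pose=(-2,0,E); sL=9/29, sR=9/25; mL=-243/725, mR=711/1450; mL+mR=9/58 → advance +1; mR−mL=1197/1450 → turn +1·90°
n=1: pose=(-1,0,N); sL=90/317, sR=18/53; mL=-5238/16801, mR=7623/16801; mL+mR=45/317 → advance +1; mR−mL=12861/16801 → turn +1·90°
n=2: pose=(-1,1,W); sL=45/148, sR=9/34; mL=-1431/5032, mR=549/1258; mL+mR=45/296 → advance +1; mR−mL=3627/5032 → turn +1·90°
n=3: pose=(-2,1,S); sL=90/269, sR=18/65; mL=-5346/17485, mR=8271/17485; mL+mR=45/269 → advance +1; mR−mL=13617/17485 → turn +1·90°
n=4: pose=(-2,0,E); sL=9/29, sR=9/25; mL=-243/725, mR=711/1450; mL+mR=9/58 → advance +1; mR−mL=1197/1450 → turn +1·90°
n=5: pose=(-1,0,N); sL=90/317, sR=18/53; mL=-5238/16801, mR=7623/16801; mL+mR=45/317 → advance +1; mR−mL=12861/16801 → turn +1·90°
n=6: pose=(-1,1,W); sL=45/148, sR=9/34; mL=-1431/5032, mR=549/1258; mL+mR=45/296 → advance +1; mR−mL=3627/5032 → turn +1·90°
n=7: pose=(-2,1,S); sL=90/269, sR=18/65; mL=-5346/17485, mR=8271/17485; mL+mR=45/269 → advance +1; mR−mL=13617/17485 → turn +1·90°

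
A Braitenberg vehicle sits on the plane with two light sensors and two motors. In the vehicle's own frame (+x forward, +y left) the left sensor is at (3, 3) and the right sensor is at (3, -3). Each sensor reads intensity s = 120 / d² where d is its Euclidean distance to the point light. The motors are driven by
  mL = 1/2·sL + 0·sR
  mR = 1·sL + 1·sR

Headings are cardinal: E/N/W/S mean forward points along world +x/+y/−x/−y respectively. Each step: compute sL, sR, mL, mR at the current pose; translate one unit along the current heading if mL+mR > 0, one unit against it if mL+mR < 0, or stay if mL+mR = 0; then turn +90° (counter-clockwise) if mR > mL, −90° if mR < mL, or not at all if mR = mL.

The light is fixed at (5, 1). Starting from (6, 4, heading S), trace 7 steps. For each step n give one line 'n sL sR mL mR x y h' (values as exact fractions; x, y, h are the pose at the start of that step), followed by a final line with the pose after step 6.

n=0: pose=(6,4,S); sL=15/2, sR=30; mL=15/4, mR=75/2; mL+mR=165/4 → advance +1; mR−mL=135/4 → turn +1·90°
n=1: pose=(6,3,E); sL=120/41, sR=120/17; mL=60/41, mR=6960/697; mL+mR=7980/697 → advance +1; mR−mL=5940/697 → turn +1·90°
n=2: pose=(7,3,N); sL=60/13, sR=12/5; mL=30/13, mR=456/65; mL+mR=606/65 → advance +1; mR−mL=306/65 → turn +1·90°
n=3: pose=(7,4,W); sL=120, sR=120/37; mL=60, mR=4560/37; mL+mR=6780/37 → advance +1; mR−mL=2340/37 → turn +1·90°
n=4: pose=(6,4,S); sL=15/2, sR=30; mL=15/4, mR=75/2; mL+mR=165/4 → advance +1; mR−mL=135/4 → turn +1·90°
n=5: pose=(6,3,E); sL=120/41, sR=120/17; mL=60/41, mR=6960/697; mL+mR=7980/697 → advance +1; mR−mL=5940/697 → turn +1·90°
n=6: pose=(7,3,N); sL=60/13, sR=12/5; mL=30/13, mR=456/65; mL+mR=606/65 → advance +1; mR−mL=306/65 → turn +1·90°

0 15/2 30 15/4 75/2 6 4 S
1 120/41 120/17 60/41 6960/697 6 3 E
2 60/13 12/5 30/13 456/65 7 3 N
3 120 120/37 60 4560/37 7 4 W
4 15/2 30 15/4 75/2 6 4 S
5 120/41 120/17 60/41 6960/697 6 3 E
6 60/13 12/5 30/13 456/65 7 3 N
final 7 4 W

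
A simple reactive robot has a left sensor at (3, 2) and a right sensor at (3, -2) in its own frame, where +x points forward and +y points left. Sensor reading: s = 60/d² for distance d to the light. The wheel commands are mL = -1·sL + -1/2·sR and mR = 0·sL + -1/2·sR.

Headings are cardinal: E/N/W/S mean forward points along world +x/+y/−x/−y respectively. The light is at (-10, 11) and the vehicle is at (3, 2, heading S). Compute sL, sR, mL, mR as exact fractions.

left sensor world pos  = (5, -1); dL² = 369
right sensor world pos = (1, -1); dR² = 265
sL = 60/369 = 20/123
sR = 60/265 = 12/53
mL = -1·sL + -1/2·sR = -1798/6519
mR = 0·sL + -1/2·sR = -6/53

20/123 12/53 -1798/6519 -6/53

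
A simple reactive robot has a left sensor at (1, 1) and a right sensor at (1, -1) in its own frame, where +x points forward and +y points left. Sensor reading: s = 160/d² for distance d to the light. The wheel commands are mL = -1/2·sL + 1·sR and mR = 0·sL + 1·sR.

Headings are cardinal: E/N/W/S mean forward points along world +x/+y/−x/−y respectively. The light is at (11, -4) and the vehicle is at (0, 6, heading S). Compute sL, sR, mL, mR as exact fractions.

left sensor world pos  = (1, 5); dL² = 181
right sensor world pos = (-1, 5); dR² = 225
sL = 160/181 = 160/181
sR = 160/225 = 32/45
mL = -1/2·sL + 1·sR = 2192/8145
mR = 0·sL + 1·sR = 32/45

160/181 32/45 2192/8145 32/45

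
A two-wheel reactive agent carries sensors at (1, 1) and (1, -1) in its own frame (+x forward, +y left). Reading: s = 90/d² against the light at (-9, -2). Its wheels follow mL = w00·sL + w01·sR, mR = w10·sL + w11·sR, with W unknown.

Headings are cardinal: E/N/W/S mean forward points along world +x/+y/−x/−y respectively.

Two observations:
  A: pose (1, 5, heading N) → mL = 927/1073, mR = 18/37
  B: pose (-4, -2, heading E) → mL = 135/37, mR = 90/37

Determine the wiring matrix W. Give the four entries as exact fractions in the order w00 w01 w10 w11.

obs A: pose=(1,5,N) → sL=18/29, sR=18/37, mL=927/1073, mR=18/37
obs B: pose=(-4,-2,E) → sL=90/37, sR=90/37, mL=135/37, mR=90/37
sensor matrix S = [[18/29, 18/37], [90/37, 90/37]]; det S = 12960/39701
solve [mL_A; mL_B] = S·[w00; w01] and [mR_A; mR_B] = S·[w10; w11]:
  w00 = 1, w01 = 1/2, w10 = 0, w11 = 1

1 1/2 0 1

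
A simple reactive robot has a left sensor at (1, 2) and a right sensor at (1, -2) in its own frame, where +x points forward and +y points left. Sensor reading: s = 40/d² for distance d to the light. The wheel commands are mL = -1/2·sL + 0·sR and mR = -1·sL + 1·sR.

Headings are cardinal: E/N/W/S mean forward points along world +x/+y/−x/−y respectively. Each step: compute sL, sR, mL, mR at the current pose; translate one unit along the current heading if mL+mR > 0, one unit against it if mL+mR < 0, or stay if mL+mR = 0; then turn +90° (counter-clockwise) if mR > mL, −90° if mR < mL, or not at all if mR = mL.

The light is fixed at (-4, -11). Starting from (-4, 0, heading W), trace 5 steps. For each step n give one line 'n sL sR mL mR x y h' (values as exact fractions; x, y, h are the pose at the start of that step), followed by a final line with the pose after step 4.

0 20/41 4/17 -10/41 -176/697 -4 0 W
1 8/29 40/153 -4/29 -64/4437 -3 0 N
2 5/8 5/18 -5/16 -25/72 -3 -1 W
3 40/121 40/137 -20/121 -640/16577 -2 -1 N
4 4/5 20/61 -2/5 -144/305 -2 -2 W
final -1 -2 N

n=0: pose=(-4,0,W); sL=20/41, sR=4/17; mL=-10/41, mR=-176/697; mL+mR=-346/697 → advance -1; mR−mL=-6/697 → turn -1·90°
n=1: pose=(-3,0,N); sL=8/29, sR=40/153; mL=-4/29, mR=-64/4437; mL+mR=-676/4437 → advance -1; mR−mL=548/4437 → turn +1·90°
n=2: pose=(-3,-1,W); sL=5/8, sR=5/18; mL=-5/16, mR=-25/72; mL+mR=-95/144 → advance -1; mR−mL=-5/144 → turn -1·90°
n=3: pose=(-2,-1,N); sL=40/121, sR=40/137; mL=-20/121, mR=-640/16577; mL+mR=-3380/16577 → advance -1; mR−mL=2100/16577 → turn +1·90°
n=4: pose=(-2,-2,W); sL=4/5, sR=20/61; mL=-2/5, mR=-144/305; mL+mR=-266/305 → advance -1; mR−mL=-22/305 → turn -1·90°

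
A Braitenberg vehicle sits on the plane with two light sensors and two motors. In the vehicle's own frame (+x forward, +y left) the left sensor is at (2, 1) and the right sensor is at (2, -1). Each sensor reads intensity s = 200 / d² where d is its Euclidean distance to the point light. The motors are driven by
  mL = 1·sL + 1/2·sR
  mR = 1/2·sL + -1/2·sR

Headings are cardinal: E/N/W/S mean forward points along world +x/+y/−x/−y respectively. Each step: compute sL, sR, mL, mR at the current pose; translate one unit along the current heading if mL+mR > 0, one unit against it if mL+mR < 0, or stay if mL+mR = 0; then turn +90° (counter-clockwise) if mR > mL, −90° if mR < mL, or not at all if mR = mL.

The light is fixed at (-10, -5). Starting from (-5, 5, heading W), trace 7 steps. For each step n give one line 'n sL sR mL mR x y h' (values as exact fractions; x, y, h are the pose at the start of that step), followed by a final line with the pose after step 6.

n=0: pose=(-5,5,W); sL=20/9, sR=20/13; mL=350/117, mR=40/117; mL+mR=10/3 → advance +1; mR−mL=-310/117 → turn -1·90°
n=1: pose=(-6,5,N); sL=200/153, sR=200/169; mL=49100/25857, mR=1600/25857; mL+mR=100/51 → advance +1; mR−mL=-47500/25857 → turn -1·90°
n=2: pose=(-6,6,E); sL=10/9, sR=25/17; mL=565/306, mR=-55/306; mL+mR=5/3 → advance +1; mR−mL=-310/153 → turn -1·90°
n=3: pose=(-5,6,S); sL=200/117, sR=200/97; mL=31100/11349, mR=-2000/11349; mL+mR=100/39 → advance +1; mR−mL=-33100/11349 → turn -1·90°
n=4: pose=(-5,5,W); sL=20/9, sR=20/13; mL=350/117, mR=40/117; mL+mR=10/3 → advance +1; mR−mL=-310/117 → turn -1·90°
n=5: pose=(-6,5,N); sL=200/153, sR=200/169; mL=49100/25857, mR=1600/25857; mL+mR=100/51 → advance +1; mR−mL=-47500/25857 → turn -1·90°
n=6: pose=(-6,6,E); sL=10/9, sR=25/17; mL=565/306, mR=-55/306; mL+mR=5/3 → advance +1; mR−mL=-310/153 → turn -1·90°

0 20/9 20/13 350/117 40/117 -5 5 W
1 200/153 200/169 49100/25857 1600/25857 -6 5 N
2 10/9 25/17 565/306 -55/306 -6 6 E
3 200/117 200/97 31100/11349 -2000/11349 -5 6 S
4 20/9 20/13 350/117 40/117 -5 5 W
5 200/153 200/169 49100/25857 1600/25857 -6 5 N
6 10/9 25/17 565/306 -55/306 -6 6 E
final -5 6 S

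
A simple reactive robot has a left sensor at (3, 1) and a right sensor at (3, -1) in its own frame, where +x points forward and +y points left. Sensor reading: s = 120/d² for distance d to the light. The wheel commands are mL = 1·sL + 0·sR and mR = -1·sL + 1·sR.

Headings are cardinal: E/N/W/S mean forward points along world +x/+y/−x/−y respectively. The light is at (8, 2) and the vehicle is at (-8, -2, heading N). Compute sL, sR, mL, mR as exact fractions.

12/29 60/113 12/29 384/3277

left sensor world pos  = (-9, 1); dL² = 290
right sensor world pos = (-7, 1); dR² = 226
sL = 120/290 = 12/29
sR = 120/226 = 60/113
mL = 1·sL + 0·sR = 12/29
mR = -1·sL + 1·sR = 384/3277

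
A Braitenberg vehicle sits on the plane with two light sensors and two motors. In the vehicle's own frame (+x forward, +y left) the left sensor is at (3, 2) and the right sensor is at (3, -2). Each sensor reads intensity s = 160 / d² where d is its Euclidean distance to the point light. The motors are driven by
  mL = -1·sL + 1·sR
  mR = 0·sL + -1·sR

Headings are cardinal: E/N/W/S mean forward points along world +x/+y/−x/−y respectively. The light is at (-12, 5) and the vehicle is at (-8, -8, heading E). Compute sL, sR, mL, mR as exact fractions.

left sensor world pos  = (-5, -6); dL² = 170
right sensor world pos = (-5, -10); dR² = 274
sL = 160/170 = 16/17
sR = 160/274 = 80/137
mL = -1·sL + 1·sR = -832/2329
mR = 0·sL + -1·sR = -80/137

16/17 80/137 -832/2329 -80/137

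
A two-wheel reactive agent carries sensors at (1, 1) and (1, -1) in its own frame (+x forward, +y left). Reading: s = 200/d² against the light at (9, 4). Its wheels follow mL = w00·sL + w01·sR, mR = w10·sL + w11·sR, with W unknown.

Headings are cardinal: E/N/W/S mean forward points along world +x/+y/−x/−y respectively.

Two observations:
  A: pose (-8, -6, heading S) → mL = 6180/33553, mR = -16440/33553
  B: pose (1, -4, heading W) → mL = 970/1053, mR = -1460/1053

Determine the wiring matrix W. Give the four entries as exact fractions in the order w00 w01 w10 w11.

obs A: pose=(-8,-6,S) → sL=200/377, sR=40/89, mL=6180/33553, mR=-16440/33553
obs B: pose=(1,-4,W) → sL=100/81, sR=20/13, mL=970/1053, mR=-1460/1053
sensor matrix S = [[200/377, 40/89], [100/81, 20/13]]; det S = 9232000/35331309
solve [mL_A; mL_B] = S·[w00; w01] and [mR_A; mR_B] = S·[w10; w11]:
  w00 = -1/2, w01 = 1, w10 = -1/2, w11 = -1/2

-1/2 1 -1/2 -1/2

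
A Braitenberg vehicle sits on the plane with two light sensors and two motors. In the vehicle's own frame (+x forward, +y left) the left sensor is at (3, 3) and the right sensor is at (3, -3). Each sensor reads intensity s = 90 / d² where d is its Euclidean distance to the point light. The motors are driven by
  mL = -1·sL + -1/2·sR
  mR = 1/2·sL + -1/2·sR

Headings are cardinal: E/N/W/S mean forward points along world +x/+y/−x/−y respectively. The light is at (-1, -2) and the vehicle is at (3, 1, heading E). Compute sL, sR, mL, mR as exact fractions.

18/17 90/49 -1647/833 -324/833

left sensor world pos  = (6, 4); dL² = 85
right sensor world pos = (6, -2); dR² = 49
sL = 90/85 = 18/17
sR = 90/49 = 90/49
mL = -1·sL + -1/2·sR = -1647/833
mR = 1/2·sL + -1/2·sR = -324/833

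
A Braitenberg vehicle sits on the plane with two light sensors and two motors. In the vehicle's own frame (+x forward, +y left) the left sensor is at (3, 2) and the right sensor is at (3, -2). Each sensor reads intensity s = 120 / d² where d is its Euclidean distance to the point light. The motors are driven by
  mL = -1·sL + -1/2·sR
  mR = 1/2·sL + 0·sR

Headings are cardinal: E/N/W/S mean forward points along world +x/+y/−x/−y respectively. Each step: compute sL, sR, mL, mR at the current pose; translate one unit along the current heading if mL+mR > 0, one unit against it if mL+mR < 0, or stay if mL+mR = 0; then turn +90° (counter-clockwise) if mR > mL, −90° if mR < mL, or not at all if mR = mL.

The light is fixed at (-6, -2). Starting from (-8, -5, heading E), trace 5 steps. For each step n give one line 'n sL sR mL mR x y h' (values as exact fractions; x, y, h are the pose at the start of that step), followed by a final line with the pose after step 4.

n=0: pose=(-8,-5,E); sL=60, sR=60/13; mL=-810/13, mR=30; mL+mR=-420/13 → advance -1; mR−mL=1200/13 → turn +1·90°
n=1: pose=(-9,-5,N); sL=24/5, sR=120; mL=-324/5, mR=12/5; mL+mR=-312/5 → advance -1; mR−mL=336/5 → turn +1·90°
n=2: pose=(-9,-6,W); sL=5/3, sR=3; mL=-19/6, mR=5/6; mL+mR=-7/3 → advance -1; mR−mL=4 → turn +1·90°
n=3: pose=(-8,-6,S); sL=120/49, sR=24/13; mL=-2148/637, mR=60/49; mL+mR=-1368/637 → advance -1; mR−mL=2928/637 → turn +1·90°
n=4: pose=(-8,-5,E); sL=60, sR=60/13; mL=-810/13, mR=30; mL+mR=-420/13 → advance -1; mR−mL=1200/13 → turn +1·90°

0 60 60/13 -810/13 30 -8 -5 E
1 24/5 120 -324/5 12/5 -9 -5 N
2 5/3 3 -19/6 5/6 -9 -6 W
3 120/49 24/13 -2148/637 60/49 -8 -6 S
4 60 60/13 -810/13 30 -8 -5 E
final -9 -5 N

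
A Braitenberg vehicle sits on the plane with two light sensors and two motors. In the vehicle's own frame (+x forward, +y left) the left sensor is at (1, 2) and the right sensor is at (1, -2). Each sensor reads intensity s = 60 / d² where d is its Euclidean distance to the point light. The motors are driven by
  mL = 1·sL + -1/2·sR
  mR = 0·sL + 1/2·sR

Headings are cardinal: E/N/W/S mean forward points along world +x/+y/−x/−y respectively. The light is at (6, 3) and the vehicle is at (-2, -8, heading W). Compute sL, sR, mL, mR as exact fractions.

6/25 10/27 37/675 5/27

left sensor world pos  = (-3, -10); dL² = 250
right sensor world pos = (-3, -6); dR² = 162
sL = 60/250 = 6/25
sR = 60/162 = 10/27
mL = 1·sL + -1/2·sR = 37/675
mR = 0·sL + 1/2·sR = 5/27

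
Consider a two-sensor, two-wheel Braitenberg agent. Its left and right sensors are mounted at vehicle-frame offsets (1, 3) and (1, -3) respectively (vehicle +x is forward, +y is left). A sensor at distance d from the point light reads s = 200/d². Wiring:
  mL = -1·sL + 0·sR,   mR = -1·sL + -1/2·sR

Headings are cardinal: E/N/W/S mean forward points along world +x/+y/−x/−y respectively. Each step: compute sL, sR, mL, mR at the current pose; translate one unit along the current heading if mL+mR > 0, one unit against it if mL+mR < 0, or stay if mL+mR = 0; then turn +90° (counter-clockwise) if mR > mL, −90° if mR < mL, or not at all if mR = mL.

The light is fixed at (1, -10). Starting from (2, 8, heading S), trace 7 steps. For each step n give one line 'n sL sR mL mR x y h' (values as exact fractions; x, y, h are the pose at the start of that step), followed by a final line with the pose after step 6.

n=0: pose=(2,8,S); sL=40/61, sR=200/293; mL=-40/61, mR=-17820/17873; mL+mR=-29540/17873 → advance -1; mR−mL=-100/293 → turn -1·90°
n=1: pose=(2,9,W); sL=25/32, sR=50/121; mL=-25/32, mR=-3825/3872; mL+mR=-3425/1936 → advance -1; mR−mL=-25/121 → turn -1·90°
n=2: pose=(3,9,N); sL=200/401, sR=8/17; mL=-200/401, mR=-5004/6817; mL+mR=-8404/6817 → advance -1; mR−mL=-4/17 → turn -1·90°
n=3: pose=(3,8,E); sL=4/9, sR=100/117; mL=-4/9, mR=-34/39; mL+mR=-154/117 → advance -1; mR−mL=-50/117 → turn -1·90°
n=4: pose=(2,8,S); sL=40/61, sR=200/293; mL=-40/61, mR=-17820/17873; mL+mR=-29540/17873 → advance -1; mR−mL=-100/293 → turn -1·90°
n=5: pose=(2,9,W); sL=25/32, sR=50/121; mL=-25/32, mR=-3825/3872; mL+mR=-3425/1936 → advance -1; mR−mL=-25/121 → turn -1·90°
n=6: pose=(3,9,N); sL=200/401, sR=8/17; mL=-200/401, mR=-5004/6817; mL+mR=-8404/6817 → advance -1; mR−mL=-4/17 → turn -1·90°

0 40/61 200/293 -40/61 -17820/17873 2 8 S
1 25/32 50/121 -25/32 -3825/3872 2 9 W
2 200/401 8/17 -200/401 -5004/6817 3 9 N
3 4/9 100/117 -4/9 -34/39 3 8 E
4 40/61 200/293 -40/61 -17820/17873 2 8 S
5 25/32 50/121 -25/32 -3825/3872 2 9 W
6 200/401 8/17 -200/401 -5004/6817 3 9 N
final 3 8 E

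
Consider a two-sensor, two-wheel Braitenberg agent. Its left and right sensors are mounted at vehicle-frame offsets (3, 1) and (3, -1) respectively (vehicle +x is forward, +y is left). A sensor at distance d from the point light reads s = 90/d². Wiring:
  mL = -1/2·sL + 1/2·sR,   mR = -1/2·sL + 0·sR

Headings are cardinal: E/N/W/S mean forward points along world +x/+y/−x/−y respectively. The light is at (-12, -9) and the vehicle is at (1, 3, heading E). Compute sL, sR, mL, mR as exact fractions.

left sensor world pos  = (4, 4); dL² = 425
right sensor world pos = (4, 2); dR² = 377
sL = 90/425 = 18/85
sR = 90/377 = 90/377
mL = -1/2·sL + 1/2·sR = 432/32045
mR = -1/2·sL + 0·sR = -9/85

18/85 90/377 432/32045 -9/85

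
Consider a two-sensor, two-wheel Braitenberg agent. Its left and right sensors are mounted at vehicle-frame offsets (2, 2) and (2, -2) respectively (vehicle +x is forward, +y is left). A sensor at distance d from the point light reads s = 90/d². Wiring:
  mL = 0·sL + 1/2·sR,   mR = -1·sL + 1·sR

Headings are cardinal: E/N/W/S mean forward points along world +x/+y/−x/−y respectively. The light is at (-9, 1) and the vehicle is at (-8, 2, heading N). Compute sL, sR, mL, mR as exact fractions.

left sensor world pos  = (-10, 4); dL² = 10
right sensor world pos = (-6, 4); dR² = 18
sL = 90/10 = 9
sR = 90/18 = 5
mL = 0·sL + 1/2·sR = 5/2
mR = -1·sL + 1·sR = -4

9 5 5/2 -4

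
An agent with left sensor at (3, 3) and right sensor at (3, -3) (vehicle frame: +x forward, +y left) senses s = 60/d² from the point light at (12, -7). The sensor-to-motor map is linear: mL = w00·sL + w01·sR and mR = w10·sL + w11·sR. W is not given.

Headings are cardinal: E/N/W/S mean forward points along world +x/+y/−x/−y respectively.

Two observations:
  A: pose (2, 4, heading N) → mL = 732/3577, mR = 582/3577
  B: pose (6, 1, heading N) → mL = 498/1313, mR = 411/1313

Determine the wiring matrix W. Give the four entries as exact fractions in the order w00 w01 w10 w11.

obs A: pose=(2,4,N) → sL=12/73, sR=12/49, mL=732/3577, mR=582/3577
obs B: pose=(6,1,N) → sL=30/101, sR=6/13, mL=498/1313, mR=411/1313
sensor matrix S = [[12/73, 12/49], [30/101, 6/13]]; det S = 14688/4696601
solve [mL_A; mL_B] = S·[w00; w01] and [mR_A; mR_B] = S·[w10; w11]:
  w00 = 1/2, w01 = 1/2, w10 = -1/2, w11 = 1

1/2 1/2 -1/2 1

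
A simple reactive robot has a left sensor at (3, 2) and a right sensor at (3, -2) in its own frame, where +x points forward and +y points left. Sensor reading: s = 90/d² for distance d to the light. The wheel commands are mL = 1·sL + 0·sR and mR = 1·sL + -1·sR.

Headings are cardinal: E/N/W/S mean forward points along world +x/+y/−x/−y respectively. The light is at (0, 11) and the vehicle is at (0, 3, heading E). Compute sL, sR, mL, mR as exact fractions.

2 90/109 2 128/109

left sensor world pos  = (3, 5); dL² = 45
right sensor world pos = (3, 1); dR² = 109
sL = 90/45 = 2
sR = 90/109 = 90/109
mL = 1·sL + 0·sR = 2
mR = 1·sL + -1·sR = 128/109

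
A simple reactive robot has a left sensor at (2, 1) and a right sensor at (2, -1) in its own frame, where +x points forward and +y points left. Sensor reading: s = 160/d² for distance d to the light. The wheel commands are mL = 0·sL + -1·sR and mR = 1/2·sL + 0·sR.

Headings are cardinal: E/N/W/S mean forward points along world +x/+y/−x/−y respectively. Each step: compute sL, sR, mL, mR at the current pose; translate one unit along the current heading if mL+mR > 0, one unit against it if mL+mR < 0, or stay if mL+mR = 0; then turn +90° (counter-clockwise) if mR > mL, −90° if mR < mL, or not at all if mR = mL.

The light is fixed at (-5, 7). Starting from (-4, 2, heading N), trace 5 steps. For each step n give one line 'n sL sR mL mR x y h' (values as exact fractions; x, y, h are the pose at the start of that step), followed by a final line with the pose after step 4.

0 160/9 160/13 -160/13 80/9 -4 2 N
1 16/5 80/13 -80/13 8/5 -4 1 W
2 160/73 32/13 -32/13 80/73 -3 1 S
3 5 40/13 -40/13 5/2 -3 2 E
4 160/9 160/13 -160/13 80/9 -4 2 N
final -4 1 W

n=0: pose=(-4,2,N); sL=160/9, sR=160/13; mL=-160/13, mR=80/9; mL+mR=-400/117 → advance -1; mR−mL=2480/117 → turn +1·90°
n=1: pose=(-4,1,W); sL=16/5, sR=80/13; mL=-80/13, mR=8/5; mL+mR=-296/65 → advance -1; mR−mL=504/65 → turn +1·90°
n=2: pose=(-3,1,S); sL=160/73, sR=32/13; mL=-32/13, mR=80/73; mL+mR=-1296/949 → advance -1; mR−mL=3376/949 → turn +1·90°
n=3: pose=(-3,2,E); sL=5, sR=40/13; mL=-40/13, mR=5/2; mL+mR=-15/26 → advance -1; mR−mL=145/26 → turn +1·90°
n=4: pose=(-4,2,N); sL=160/9, sR=160/13; mL=-160/13, mR=80/9; mL+mR=-400/117 → advance -1; mR−mL=2480/117 → turn +1·90°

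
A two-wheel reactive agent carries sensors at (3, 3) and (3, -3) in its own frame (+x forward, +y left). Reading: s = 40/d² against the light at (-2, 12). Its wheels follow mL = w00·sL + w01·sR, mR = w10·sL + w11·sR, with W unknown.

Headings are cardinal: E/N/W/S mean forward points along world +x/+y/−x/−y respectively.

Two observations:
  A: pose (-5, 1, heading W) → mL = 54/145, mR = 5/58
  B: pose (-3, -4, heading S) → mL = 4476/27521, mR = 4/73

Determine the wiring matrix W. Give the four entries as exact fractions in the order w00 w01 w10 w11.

1 1/2 1/2 0

obs A: pose=(-5,1,W) → sL=5/29, sR=2/5, mL=54/145, mR=5/58
obs B: pose=(-3,-4,S) → sL=8/73, sR=40/377, mL=4476/27521, mR=4/73
sensor matrix S = [[5/29, 2/5], [8/73, 40/377]]; det S = -101928/3990545
solve [mL_A; mL_B] = S·[w00; w01] and [mR_A; mR_B] = S·[w10; w11]:
  w00 = 1, w01 = 1/2, w10 = 1/2, w11 = 0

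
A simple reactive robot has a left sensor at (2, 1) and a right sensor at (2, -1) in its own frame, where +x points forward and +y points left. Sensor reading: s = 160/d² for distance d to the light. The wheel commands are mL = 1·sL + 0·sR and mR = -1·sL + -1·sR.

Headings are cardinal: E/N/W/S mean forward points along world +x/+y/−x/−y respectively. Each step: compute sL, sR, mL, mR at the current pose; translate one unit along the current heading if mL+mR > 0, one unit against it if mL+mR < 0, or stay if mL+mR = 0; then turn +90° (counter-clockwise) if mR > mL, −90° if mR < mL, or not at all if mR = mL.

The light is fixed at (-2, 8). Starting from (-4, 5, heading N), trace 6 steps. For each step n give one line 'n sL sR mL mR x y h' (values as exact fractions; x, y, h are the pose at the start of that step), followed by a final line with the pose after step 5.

n=0: pose=(-4,5,N); sL=16, sR=80; mL=16, mR=-96; mL+mR=-80 → advance -1; mR−mL=-112 → turn -1·90°
n=1: pose=(-4,4,E); sL=160/9, sR=32/5; mL=160/9, mR=-1088/45; mL+mR=-32/5 → advance -1; mR−mL=-1888/45 → turn -1·90°
n=2: pose=(-5,4,S); sL=4, sR=40/13; mL=4, mR=-92/13; mL+mR=-40/13 → advance -1; mR−mL=-144/13 → turn -1·90°
n=3: pose=(-5,5,W); sL=160/41, sR=160/29; mL=160/41, mR=-11200/1189; mL+mR=-160/29 → advance -1; mR−mL=-15840/1189 → turn -1·90°
n=4: pose=(-4,5,N); sL=16, sR=80; mL=16, mR=-96; mL+mR=-80 → advance -1; mR−mL=-112 → turn -1·90°
n=5: pose=(-4,4,E); sL=160/9, sR=32/5; mL=160/9, mR=-1088/45; mL+mR=-32/5 → advance -1; mR−mL=-1888/45 → turn -1·90°

0 16 80 16 -96 -4 5 N
1 160/9 32/5 160/9 -1088/45 -4 4 E
2 4 40/13 4 -92/13 -5 4 S
3 160/41 160/29 160/41 -11200/1189 -5 5 W
4 16 80 16 -96 -4 5 N
5 160/9 32/5 160/9 -1088/45 -4 4 E
final -5 4 S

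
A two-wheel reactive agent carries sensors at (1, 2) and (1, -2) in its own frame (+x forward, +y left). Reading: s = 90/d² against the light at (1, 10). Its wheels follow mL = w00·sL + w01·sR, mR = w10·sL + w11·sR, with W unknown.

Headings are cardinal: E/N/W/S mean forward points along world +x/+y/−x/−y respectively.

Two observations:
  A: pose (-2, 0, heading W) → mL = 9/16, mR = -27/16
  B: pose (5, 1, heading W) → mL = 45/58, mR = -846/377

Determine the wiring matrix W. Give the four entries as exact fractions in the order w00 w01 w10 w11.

obs A: pose=(-2,0,W) → sL=9/16, sR=9/8, mL=9/16, mR=-27/16
obs B: pose=(5,1,W) → sL=9/13, sR=45/29, mL=45/58, mR=-846/377
sensor matrix S = [[9/16, 9/8], [9/13, 45/29]]; det S = 567/6032
solve [mL_A; mL_B] = S·[w00; w01] and [mR_A; mR_B] = S·[w10; w11]:
  w00 = 0, w01 = 1/2, w10 = -1, w11 = -1

0 1/2 -1 -1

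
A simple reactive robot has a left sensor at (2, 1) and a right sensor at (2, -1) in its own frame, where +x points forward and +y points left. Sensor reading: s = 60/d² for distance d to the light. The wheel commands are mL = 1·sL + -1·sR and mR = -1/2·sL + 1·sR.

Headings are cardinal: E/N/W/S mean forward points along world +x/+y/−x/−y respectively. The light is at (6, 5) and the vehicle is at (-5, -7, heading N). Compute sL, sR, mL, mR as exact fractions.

15/61 3/10 -33/610 54/305

left sensor world pos  = (-6, -5); dL² = 244
right sensor world pos = (-4, -5); dR² = 200
sL = 60/244 = 15/61
sR = 60/200 = 3/10
mL = 1·sL + -1·sR = -33/610
mR = -1/2·sL + 1·sR = 54/305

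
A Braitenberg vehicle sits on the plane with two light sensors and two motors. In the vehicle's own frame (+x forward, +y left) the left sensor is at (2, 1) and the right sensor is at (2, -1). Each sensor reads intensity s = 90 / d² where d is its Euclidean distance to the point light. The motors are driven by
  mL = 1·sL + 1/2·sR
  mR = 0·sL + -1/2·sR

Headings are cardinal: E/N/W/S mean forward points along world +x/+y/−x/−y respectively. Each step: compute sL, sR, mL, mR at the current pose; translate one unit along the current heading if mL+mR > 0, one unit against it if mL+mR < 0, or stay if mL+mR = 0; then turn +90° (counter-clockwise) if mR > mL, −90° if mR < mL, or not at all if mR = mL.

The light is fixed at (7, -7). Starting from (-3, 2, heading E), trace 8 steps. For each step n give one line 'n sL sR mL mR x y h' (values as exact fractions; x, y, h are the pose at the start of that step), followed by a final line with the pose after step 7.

0 45/82 45/64 4725/5248 -45/128 -3 2 E
1 90/113 90/149 18495/16837 -45/149 -2 2 S
2 9/17 45/101 2583/3434 -45/202 -2 1 W
3 90/221 90/181 26235/40001 -45/181 -3 1 N
4 45/82 45/64 4725/5248 -45/128 -3 2 E
5 90/113 90/149 18495/16837 -45/149 -2 2 S
6 9/17 45/101 2583/3434 -45/202 -2 1 W
7 90/221 90/181 26235/40001 -45/181 -3 1 N
final -3 2 E

n=0: pose=(-3,2,E); sL=45/82, sR=45/64; mL=4725/5248, mR=-45/128; mL+mR=45/82 → advance +1; mR−mL=-3285/2624 → turn -1·90°
n=1: pose=(-2,2,S); sL=90/113, sR=90/149; mL=18495/16837, mR=-45/149; mL+mR=90/113 → advance +1; mR−mL=-23580/16837 → turn -1·90°
n=2: pose=(-2,1,W); sL=9/17, sR=45/101; mL=2583/3434, mR=-45/202; mL+mR=9/17 → advance +1; mR−mL=-1674/1717 → turn -1·90°
n=3: pose=(-3,1,N); sL=90/221, sR=90/181; mL=26235/40001, mR=-45/181; mL+mR=90/221 → advance +1; mR−mL=-36180/40001 → turn -1·90°
n=4: pose=(-3,2,E); sL=45/82, sR=45/64; mL=4725/5248, mR=-45/128; mL+mR=45/82 → advance +1; mR−mL=-3285/2624 → turn -1·90°
n=5: pose=(-2,2,S); sL=90/113, sR=90/149; mL=18495/16837, mR=-45/149; mL+mR=90/113 → advance +1; mR−mL=-23580/16837 → turn -1·90°
n=6: pose=(-2,1,W); sL=9/17, sR=45/101; mL=2583/3434, mR=-45/202; mL+mR=9/17 → advance +1; mR−mL=-1674/1717 → turn -1·90°
n=7: pose=(-3,1,N); sL=90/221, sR=90/181; mL=26235/40001, mR=-45/181; mL+mR=90/221 → advance +1; mR−mL=-36180/40001 → turn -1·90°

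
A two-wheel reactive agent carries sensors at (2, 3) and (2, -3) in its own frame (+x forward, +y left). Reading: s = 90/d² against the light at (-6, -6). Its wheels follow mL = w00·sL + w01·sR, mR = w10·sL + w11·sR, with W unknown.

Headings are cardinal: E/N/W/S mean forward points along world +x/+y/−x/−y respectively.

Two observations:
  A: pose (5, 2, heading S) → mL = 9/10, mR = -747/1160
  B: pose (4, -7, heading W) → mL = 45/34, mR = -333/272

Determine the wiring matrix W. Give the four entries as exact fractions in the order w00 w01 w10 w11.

0 1 -1/2 -1/2

obs A: pose=(5,2,S) → sL=45/116, sR=9/10, mL=9/10, mR=-747/1160
obs B: pose=(4,-7,W) → sL=9/8, sR=45/34, mL=45/34, mR=-333/272
sensor matrix S = [[45/116, 9/10], [9/8, 45/34]]; det S = -19683/39440
solve [mL_A; mL_B] = S·[w00; w01] and [mR_A; mR_B] = S·[w10; w11]:
  w00 = 0, w01 = 1, w10 = -1/2, w11 = -1/2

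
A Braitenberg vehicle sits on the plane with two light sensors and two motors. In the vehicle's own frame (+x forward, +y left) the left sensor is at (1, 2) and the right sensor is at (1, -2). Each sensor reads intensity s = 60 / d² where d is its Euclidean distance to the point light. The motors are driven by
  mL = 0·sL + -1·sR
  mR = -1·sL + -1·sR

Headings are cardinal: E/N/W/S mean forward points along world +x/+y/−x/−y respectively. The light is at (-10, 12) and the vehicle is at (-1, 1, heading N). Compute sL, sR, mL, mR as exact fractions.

60/149 60/221 -60/221 -22200/32929

left sensor world pos  = (-3, 2); dL² = 149
right sensor world pos = (1, 2); dR² = 221
sL = 60/149 = 60/149
sR = 60/221 = 60/221
mL = 0·sL + -1·sR = -60/221
mR = -1·sL + -1·sR = -22200/32929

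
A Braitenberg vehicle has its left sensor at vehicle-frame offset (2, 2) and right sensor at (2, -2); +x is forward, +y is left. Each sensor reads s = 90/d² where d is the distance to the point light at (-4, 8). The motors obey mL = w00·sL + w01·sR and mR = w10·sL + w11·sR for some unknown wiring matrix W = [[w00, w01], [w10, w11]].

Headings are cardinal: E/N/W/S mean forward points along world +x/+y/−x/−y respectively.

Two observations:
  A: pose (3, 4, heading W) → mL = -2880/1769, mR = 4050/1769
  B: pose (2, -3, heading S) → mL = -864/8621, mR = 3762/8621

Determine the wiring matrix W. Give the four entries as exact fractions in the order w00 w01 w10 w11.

obs A: pose=(3,4,W) → sL=90/61, sR=90/29, mL=-2880/1769, mR=4050/1769
obs B: pose=(2,-3,S) → sL=90/233, sR=18/37, mL=-864/8621, mR=3762/8621
sensor matrix S = [[90/61, 90/29], [90/233, 18/37]]; det S = -7335360/15250549
solve [mL_A; mL_B] = S·[w00; w01] and [mR_A; mR_B] = S·[w10; w11]:
  w00 = 1, w01 = -1, w10 = 1/2, w11 = 1/2

1 -1 1/2 1/2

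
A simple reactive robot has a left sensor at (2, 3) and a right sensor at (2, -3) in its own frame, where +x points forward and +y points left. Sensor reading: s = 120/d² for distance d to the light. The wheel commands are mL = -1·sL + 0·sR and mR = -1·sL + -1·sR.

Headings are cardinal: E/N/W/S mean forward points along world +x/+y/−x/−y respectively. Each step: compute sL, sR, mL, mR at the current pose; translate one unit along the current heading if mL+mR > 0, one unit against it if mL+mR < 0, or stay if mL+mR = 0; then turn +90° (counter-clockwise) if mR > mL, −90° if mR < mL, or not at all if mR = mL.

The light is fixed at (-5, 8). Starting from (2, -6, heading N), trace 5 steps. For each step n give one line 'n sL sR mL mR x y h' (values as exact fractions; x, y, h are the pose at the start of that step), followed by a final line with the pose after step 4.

0 3/4 30/61 -3/4 -303/244 2 -6 N
1 8/15 8/27 -8/15 -112/135 2 -7 E
2 12/37 60/149 -12/37 -4008/5513 1 -7 S
3 24/61 120/137 -24/61 -10608/8357 1 -6 W
4 3/4 30/61 -3/4 -303/244 2 -6 N
final 2 -7 E

n=0: pose=(2,-6,N); sL=3/4, sR=30/61; mL=-3/4, mR=-303/244; mL+mR=-243/122 → advance -1; mR−mL=-30/61 → turn -1·90°
n=1: pose=(2,-7,E); sL=8/15, sR=8/27; mL=-8/15, mR=-112/135; mL+mR=-184/135 → advance -1; mR−mL=-8/27 → turn -1·90°
n=2: pose=(1,-7,S); sL=12/37, sR=60/149; mL=-12/37, mR=-4008/5513; mL+mR=-5796/5513 → advance -1; mR−mL=-60/149 → turn -1·90°
n=3: pose=(1,-6,W); sL=24/61, sR=120/137; mL=-24/61, mR=-10608/8357; mL+mR=-13896/8357 → advance -1; mR−mL=-120/137 → turn -1·90°
n=4: pose=(2,-6,N); sL=3/4, sR=30/61; mL=-3/4, mR=-303/244; mL+mR=-243/122 → advance -1; mR−mL=-30/61 → turn -1·90°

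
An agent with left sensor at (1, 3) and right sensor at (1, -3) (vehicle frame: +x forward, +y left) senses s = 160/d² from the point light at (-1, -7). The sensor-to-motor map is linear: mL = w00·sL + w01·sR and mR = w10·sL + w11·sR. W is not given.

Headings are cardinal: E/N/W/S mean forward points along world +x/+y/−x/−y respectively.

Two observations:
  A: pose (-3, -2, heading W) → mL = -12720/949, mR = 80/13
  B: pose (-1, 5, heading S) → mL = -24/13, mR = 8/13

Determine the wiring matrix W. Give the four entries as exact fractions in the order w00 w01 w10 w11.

-1 -1/2 1/2 0

obs A: pose=(-3,-2,W) → sL=160/13, sR=160/73, mL=-12720/949, mR=80/13
obs B: pose=(-1,5,S) → sL=16/13, sR=16/13, mL=-24/13, mR=8/13
sensor matrix S = [[160/13, 160/73], [16/13, 16/13]]; det S = 153600/12337
solve [mL_A; mL_B] = S·[w00; w01] and [mR_A; mR_B] = S·[w10; w11]:
  w00 = -1, w01 = -1/2, w10 = 1/2, w11 = 0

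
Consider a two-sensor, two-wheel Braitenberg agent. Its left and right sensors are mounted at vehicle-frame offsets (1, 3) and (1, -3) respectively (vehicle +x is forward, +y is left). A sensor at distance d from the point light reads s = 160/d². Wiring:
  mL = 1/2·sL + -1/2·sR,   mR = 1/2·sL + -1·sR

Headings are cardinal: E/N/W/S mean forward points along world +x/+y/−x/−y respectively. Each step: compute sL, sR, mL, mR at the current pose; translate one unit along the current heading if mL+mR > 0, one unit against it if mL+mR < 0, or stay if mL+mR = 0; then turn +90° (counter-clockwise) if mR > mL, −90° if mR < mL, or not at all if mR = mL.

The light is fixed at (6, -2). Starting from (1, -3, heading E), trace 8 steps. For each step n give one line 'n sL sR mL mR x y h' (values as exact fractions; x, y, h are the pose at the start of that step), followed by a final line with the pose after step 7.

0 8 5 3/2 -1 1 -3 E
1 32 160/53 768/53 688/53 2 -3 S
2 16/5 80/13 -96/65 -296/65 2 -4 W
3 160/37 160 -2880/37 -5840/37 3 -4 N
4 40 4 18 16 3 -5 E
5 160/17 160/41 1920/697 560/697 4 -5 S
6 80/29 16 -192/29 -424/29 4 -6 W
7 32/5 160/13 -192/65 -592/65 5 -6 N
final 5 -7 E

n=0: pose=(1,-3,E); sL=8, sR=5; mL=3/2, mR=-1; mL+mR=1/2 → advance +1; mR−mL=-5/2 → turn -1·90°
n=1: pose=(2,-3,S); sL=32, sR=160/53; mL=768/53, mR=688/53; mL+mR=1456/53 → advance +1; mR−mL=-80/53 → turn -1·90°
n=2: pose=(2,-4,W); sL=16/5, sR=80/13; mL=-96/65, mR=-296/65; mL+mR=-392/65 → advance -1; mR−mL=-40/13 → turn -1·90°
n=3: pose=(3,-4,N); sL=160/37, sR=160; mL=-2880/37, mR=-5840/37; mL+mR=-8720/37 → advance -1; mR−mL=-80 → turn -1·90°
n=4: pose=(3,-5,E); sL=40, sR=4; mL=18, mR=16; mL+mR=34 → advance +1; mR−mL=-2 → turn -1·90°
n=5: pose=(4,-5,S); sL=160/17, sR=160/41; mL=1920/697, mR=560/697; mL+mR=2480/697 → advance +1; mR−mL=-80/41 → turn -1·90°
n=6: pose=(4,-6,W); sL=80/29, sR=16; mL=-192/29, mR=-424/29; mL+mR=-616/29 → advance -1; mR−mL=-8 → turn -1·90°
n=7: pose=(5,-6,N); sL=32/5, sR=160/13; mL=-192/65, mR=-592/65; mL+mR=-784/65 → advance -1; mR−mL=-80/13 → turn -1·90°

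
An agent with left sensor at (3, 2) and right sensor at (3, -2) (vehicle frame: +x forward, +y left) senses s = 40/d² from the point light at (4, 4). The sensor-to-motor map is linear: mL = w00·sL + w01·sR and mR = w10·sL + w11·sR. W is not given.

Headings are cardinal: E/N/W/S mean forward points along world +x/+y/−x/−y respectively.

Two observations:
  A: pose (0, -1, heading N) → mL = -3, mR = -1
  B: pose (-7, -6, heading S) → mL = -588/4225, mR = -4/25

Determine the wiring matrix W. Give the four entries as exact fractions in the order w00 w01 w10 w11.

obs A: pose=(0,-1,N) → sL=1, sR=5, mL=-3, mR=-1
obs B: pose=(-7,-6,S) → sL=4/25, sR=20/169, mL=-588/4225, mR=-4/25
sensor matrix S = [[1, 5], [4/25, 20/169]]; det S = -576/845
solve [mL_A; mL_B] = S·[w00; w01] and [mR_A; mR_B] = S·[w10; w11]:
  w00 = -1/2, w01 = -1/2, w10 = -1, w11 = 0

-1/2 -1/2 -1 0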